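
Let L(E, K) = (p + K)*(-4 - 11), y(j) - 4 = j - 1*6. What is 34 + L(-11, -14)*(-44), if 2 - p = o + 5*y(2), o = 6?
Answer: -11846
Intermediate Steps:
y(j) = -2 + j (y(j) = 4 + (j - 1*6) = 4 + (j - 6) = 4 + (-6 + j) = -2 + j)
p = -4 (p = 2 - (6 + 5*(-2 + 2)) = 2 - (6 + 5*0) = 2 - (6 + 0) = 2 - 1*6 = 2 - 6 = -4)
L(E, K) = 60 - 15*K (L(E, K) = (-4 + K)*(-4 - 11) = (-4 + K)*(-15) = 60 - 15*K)
34 + L(-11, -14)*(-44) = 34 + (60 - 15*(-14))*(-44) = 34 + (60 + 210)*(-44) = 34 + 270*(-44) = 34 - 11880 = -11846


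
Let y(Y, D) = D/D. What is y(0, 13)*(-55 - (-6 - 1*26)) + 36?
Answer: 13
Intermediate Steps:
y(Y, D) = 1
y(0, 13)*(-55 - (-6 - 1*26)) + 36 = 1*(-55 - (-6 - 1*26)) + 36 = 1*(-55 - (-6 - 26)) + 36 = 1*(-55 - 1*(-32)) + 36 = 1*(-55 + 32) + 36 = 1*(-23) + 36 = -23 + 36 = 13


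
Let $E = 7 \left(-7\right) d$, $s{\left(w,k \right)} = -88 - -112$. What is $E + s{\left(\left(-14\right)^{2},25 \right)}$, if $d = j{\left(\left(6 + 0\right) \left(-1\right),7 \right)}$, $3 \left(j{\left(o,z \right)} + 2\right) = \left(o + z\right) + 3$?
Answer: $\frac{170}{3} \approx 56.667$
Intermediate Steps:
$j{\left(o,z \right)} = -1 + \frac{o}{3} + \frac{z}{3}$ ($j{\left(o,z \right)} = -2 + \frac{\left(o + z\right) + 3}{3} = -2 + \frac{3 + o + z}{3} = -2 + \left(1 + \frac{o}{3} + \frac{z}{3}\right) = -1 + \frac{o}{3} + \frac{z}{3}$)
$d = - \frac{2}{3}$ ($d = -1 + \frac{\left(6 + 0\right) \left(-1\right)}{3} + \frac{1}{3} \cdot 7 = -1 + \frac{6 \left(-1\right)}{3} + \frac{7}{3} = -1 + \frac{1}{3} \left(-6\right) + \frac{7}{3} = -1 - 2 + \frac{7}{3} = - \frac{2}{3} \approx -0.66667$)
$s{\left(w,k \right)} = 24$ ($s{\left(w,k \right)} = -88 + 112 = 24$)
$E = \frac{98}{3}$ ($E = 7 \left(-7\right) \left(- \frac{2}{3}\right) = \left(-49\right) \left(- \frac{2}{3}\right) = \frac{98}{3} \approx 32.667$)
$E + s{\left(\left(-14\right)^{2},25 \right)} = \frac{98}{3} + 24 = \frac{170}{3}$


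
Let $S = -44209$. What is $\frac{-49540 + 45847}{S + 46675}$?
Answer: $- \frac{1231}{822} \approx -1.4976$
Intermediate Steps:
$\frac{-49540 + 45847}{S + 46675} = \frac{-49540 + 45847}{-44209 + 46675} = - \frac{3693}{2466} = \left(-3693\right) \frac{1}{2466} = - \frac{1231}{822}$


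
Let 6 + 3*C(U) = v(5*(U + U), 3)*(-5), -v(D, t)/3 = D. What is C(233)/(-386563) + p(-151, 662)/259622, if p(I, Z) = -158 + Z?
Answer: -1414624652/50180129593 ≈ -0.028191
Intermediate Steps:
v(D, t) = -3*D
C(U) = -2 + 50*U (C(U) = -2 + (-15*(U + U)*(-5))/3 = -2 + (-15*2*U*(-5))/3 = -2 + (-30*U*(-5))/3 = -2 + (150*U)/3 = -2 + 50*U)
C(233)/(-386563) + p(-151, 662)/259622 = (-2 + 50*233)/(-386563) + (-158 + 662)/259622 = (-2 + 11650)*(-1/386563) + 504*(1/259622) = 11648*(-1/386563) + 252/129811 = -11648/386563 + 252/129811 = -1414624652/50180129593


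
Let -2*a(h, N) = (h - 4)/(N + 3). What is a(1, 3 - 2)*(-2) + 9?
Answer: 33/4 ≈ 8.2500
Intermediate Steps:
a(h, N) = -(-4 + h)/(2*(3 + N)) (a(h, N) = -(h - 4)/(2*(N + 3)) = -(-4 + h)/(2*(3 + N)))
a(1, 3 - 2)*(-2) + 9 = ((4 - 1*1)/(2*(3 + (3 - 2))))*(-2) + 9 = ((4 - 1)/(2*(3 + 1)))*(-2) + 9 = ((1/2)*3/4)*(-2) + 9 = ((1/2)*(1/4)*3)*(-2) + 9 = (3/8)*(-2) + 9 = -3/4 + 9 = 33/4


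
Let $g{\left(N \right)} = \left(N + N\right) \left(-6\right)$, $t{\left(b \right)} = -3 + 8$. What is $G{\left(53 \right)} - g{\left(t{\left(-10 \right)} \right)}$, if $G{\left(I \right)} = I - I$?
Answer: $60$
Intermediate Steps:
$t{\left(b \right)} = 5$
$G{\left(I \right)} = 0$
$g{\left(N \right)} = - 12 N$ ($g{\left(N \right)} = 2 N \left(-6\right) = - 12 N$)
$G{\left(53 \right)} - g{\left(t{\left(-10 \right)} \right)} = 0 - \left(-12\right) 5 = 0 - -60 = 0 + 60 = 60$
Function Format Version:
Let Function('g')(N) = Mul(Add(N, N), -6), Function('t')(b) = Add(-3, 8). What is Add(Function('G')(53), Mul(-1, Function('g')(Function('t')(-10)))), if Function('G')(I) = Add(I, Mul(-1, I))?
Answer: 60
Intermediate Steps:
Function('t')(b) = 5
Function('G')(I) = 0
Function('g')(N) = Mul(-12, N) (Function('g')(N) = Mul(Mul(2, N), -6) = Mul(-12, N))
Add(Function('G')(53), Mul(-1, Function('g')(Function('t')(-10)))) = Add(0, Mul(-1, Mul(-12, 5))) = Add(0, Mul(-1, -60)) = Add(0, 60) = 60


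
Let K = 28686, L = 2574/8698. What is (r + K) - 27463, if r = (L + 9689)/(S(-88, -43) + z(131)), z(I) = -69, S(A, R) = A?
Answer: 792917091/682793 ≈ 1161.3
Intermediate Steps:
L = 1287/4349 (L = 2574*(1/8698) = 1287/4349 ≈ 0.29593)
r = -42138748/682793 (r = (1287/4349 + 9689)/(-88 - 69) = (42138748/4349)/(-157) = (42138748/4349)*(-1/157) = -42138748/682793 ≈ -61.715)
(r + K) - 27463 = (-42138748/682793 + 28686) - 27463 = 19544461250/682793 - 27463 = 792917091/682793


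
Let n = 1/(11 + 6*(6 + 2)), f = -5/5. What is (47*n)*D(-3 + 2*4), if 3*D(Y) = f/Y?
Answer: -47/885 ≈ -0.053107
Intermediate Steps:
f = -1 (f = -5*⅕ = -1)
D(Y) = -1/(3*Y) (D(Y) = (-1/Y)/3 = -1/(3*Y))
n = 1/59 (n = 1/(11 + 6*8) = 1/(11 + 48) = 1/59 ≈ 0.016949)
(47*n)*D(-3 + 2*4) = (47*(1/59))*(-1/(3*(-3 + 2*4))) = 47*(-1/(3*(-3 + 8)))/59 = 47*(-⅓/5)/59 = 47*(-⅓*⅕)/59 = (47/59)*(-1/15) = -47/885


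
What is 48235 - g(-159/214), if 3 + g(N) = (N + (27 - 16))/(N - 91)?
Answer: 947058849/19633 ≈ 48238.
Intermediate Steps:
g(N) = -3 + (11 + N)/(-91 + N) (g(N) = -3 + (N + (27 - 16))/(N - 91) = -3 + (N + 11)/(-91 + N) = -3 + (11 + N)/(-91 + N))
48235 - g(-159/214) = 48235 - 2*(142 - (-159)/214)/(-91 - 159/214) = 48235 - 2*(142 - (-159)/214)/(-91 - 159*1/214) = 48235 - 2*(142 - 1*(-159/214))/(-91 - 159/214) = 48235 - 2*(142 + 159/214)/(-19633/214) = 48235 - 2*(-214)*30547/(19633*214) = 48235 - 1*(-61094/19633) = 48235 + 61094/19633 = 947058849/19633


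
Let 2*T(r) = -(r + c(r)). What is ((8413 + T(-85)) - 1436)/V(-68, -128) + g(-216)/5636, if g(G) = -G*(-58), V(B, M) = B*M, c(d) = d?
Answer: -8655285/6131968 ≈ -1.4115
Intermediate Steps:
T(r) = -r (T(r) = (-(r + r))/2 = (-2*r)/2 = -r)
g(G) = 58*G (g(G) = -(-58)*G = 58*G)
((8413 + T(-85)) - 1436)/V(-68, -128) + g(-216)/5636 = ((8413 - 1*(-85)) - 1436)/((-68*(-128))) + (58*(-216))/5636 = ((8413 + 85) - 1436)/8704 - 12528*1/5636 = (8498 - 1436)*(1/8704) - 3132/1409 = 7062*(1/8704) - 3132/1409 = 3531/4352 - 3132/1409 = -8655285/6131968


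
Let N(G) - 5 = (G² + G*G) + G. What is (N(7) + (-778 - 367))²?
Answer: 1071225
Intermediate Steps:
N(G) = 5 + G + 2*G² (N(G) = 5 + ((G² + G*G) + G) = 5 + ((G² + G²) + G) = 5 + (2*G² + G) = 5 + (G + 2*G²) = 5 + G + 2*G²)
(N(7) + (-778 - 367))² = ((5 + 7 + 2*7²) + (-778 - 367))² = ((5 + 7 + 2*49) - 1145)² = ((5 + 7 + 98) - 1145)² = (110 - 1145)² = (-1035)² = 1071225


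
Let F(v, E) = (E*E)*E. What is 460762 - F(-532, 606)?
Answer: -222084254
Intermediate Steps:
F(v, E) = E³ (F(v, E) = E²*E = E³)
460762 - F(-532, 606) = 460762 - 1*606³ = 460762 - 1*222545016 = 460762 - 222545016 = -222084254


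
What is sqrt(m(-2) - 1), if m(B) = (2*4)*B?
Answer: I*sqrt(17) ≈ 4.1231*I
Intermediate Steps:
m(B) = 8*B
sqrt(m(-2) - 1) = sqrt(8*(-2) - 1) = sqrt(-16 - 1) = sqrt(-17) = I*sqrt(17)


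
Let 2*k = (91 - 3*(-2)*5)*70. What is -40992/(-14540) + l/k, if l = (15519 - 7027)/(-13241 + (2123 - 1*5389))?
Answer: 13025046428/4620226765 ≈ 2.8191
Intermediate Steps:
l = -8492/16507 (l = 8492/(-13241 + (2123 - 5389)) = 8492/(-13241 - 3266) = 8492/(-16507) = 8492*(-1/16507) = -8492/16507 ≈ -0.51445)
k = 4235 (k = ((91 - 3*(-2)*5)*70)/2 = ((91 + 6*5)*70)/2 = ((91 + 30)*70)/2 = (121*70)/2 = (1/2)*8470 = 4235)
-40992/(-14540) + l/k = -40992/(-14540) - 8492/16507/4235 = -40992*(-1/14540) - 8492/16507*1/4235 = 10248/3635 - 772/6355195 = 13025046428/4620226765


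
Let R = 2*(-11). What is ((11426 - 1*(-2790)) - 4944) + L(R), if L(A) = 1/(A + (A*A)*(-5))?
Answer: 22642223/2442 ≈ 9272.0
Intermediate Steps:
R = -22
L(A) = 1/(A - 5*A²) (L(A) = 1/(A + A²*(-5)) = 1/(A - 5*A²))
((11426 - 1*(-2790)) - 4944) + L(R) = ((11426 - 1*(-2790)) - 4944) - 1/(-22*(-1 + 5*(-22))) = ((11426 + 2790) - 4944) - 1*(-1/22)/(-1 - 110) = (14216 - 4944) - 1*(-1/22)/(-111) = 9272 - 1*(-1/22)*(-1/111) = 9272 - 1/2442 = 22642223/2442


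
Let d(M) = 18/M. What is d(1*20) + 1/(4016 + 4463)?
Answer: 76321/84790 ≈ 0.90012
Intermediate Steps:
d(1*20) + 1/(4016 + 4463) = 18/((1*20)) + 1/(4016 + 4463) = 18/20 + 1/8479 = 18*(1/20) + 1/8479 = 9/10 + 1/8479 = 76321/84790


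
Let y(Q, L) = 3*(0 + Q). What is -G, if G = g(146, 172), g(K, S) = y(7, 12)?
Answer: -21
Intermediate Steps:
y(Q, L) = 3*Q
g(K, S) = 21 (g(K, S) = 3*7 = 21)
G = 21
-G = -1*21 = -21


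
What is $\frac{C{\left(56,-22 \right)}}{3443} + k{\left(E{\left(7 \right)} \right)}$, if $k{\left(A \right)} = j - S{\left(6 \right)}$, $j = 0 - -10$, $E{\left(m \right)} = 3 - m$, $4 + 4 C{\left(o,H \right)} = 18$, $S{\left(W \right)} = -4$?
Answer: $\frac{96411}{6886} \approx 14.001$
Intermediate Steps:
$C{\left(o,H \right)} = \frac{7}{2}$ ($C{\left(o,H \right)} = -1 + \frac{1}{4} \cdot 18 = -1 + \frac{9}{2} = \frac{7}{2}$)
$j = 10$ ($j = 0 + 10 = 10$)
$k{\left(A \right)} = 14$ ($k{\left(A \right)} = 10 - -4 = 10 + 4 = 14$)
$\frac{C{\left(56,-22 \right)}}{3443} + k{\left(E{\left(7 \right)} \right)} = \frac{7}{2 \cdot 3443} + 14 = \frac{7}{2} \cdot \frac{1}{3443} + 14 = \frac{7}{6886} + 14 = \frac{96411}{6886}$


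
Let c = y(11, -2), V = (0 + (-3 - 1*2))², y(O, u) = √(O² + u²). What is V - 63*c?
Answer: 25 - 315*√5 ≈ -679.36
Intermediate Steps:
V = 25 (V = (0 + (-3 - 2))² = (0 - 5)² = (-5)² = 25)
c = 5*√5 (c = √(11² + (-2)²) = √(121 + 4) = √125 = 5*√5 ≈ 11.180)
V - 63*c = 25 - 315*√5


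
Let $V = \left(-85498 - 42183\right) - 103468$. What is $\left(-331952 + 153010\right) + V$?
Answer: $-410091$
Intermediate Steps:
$V = -231149$ ($V = -127681 - 103468 = -231149$)
$\left(-331952 + 153010\right) + V = \left(-331952 + 153010\right) - 231149 = -178942 - 231149 = -410091$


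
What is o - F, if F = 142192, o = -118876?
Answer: -261068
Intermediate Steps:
o - F = -118876 - 1*142192 = -118876 - 142192 = -261068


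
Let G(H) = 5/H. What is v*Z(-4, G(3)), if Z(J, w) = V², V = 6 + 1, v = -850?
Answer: -41650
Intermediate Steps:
V = 7
Z(J, w) = 49 (Z(J, w) = 7² = 49)
v*Z(-4, G(3)) = -850*49 = -41650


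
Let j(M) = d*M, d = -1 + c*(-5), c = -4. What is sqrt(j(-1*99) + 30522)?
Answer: sqrt(28641) ≈ 169.24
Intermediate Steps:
d = 19 (d = -1 - 4*(-5) = -1 + 20 = 19)
j(M) = 19*M
sqrt(j(-1*99) + 30522) = sqrt(19*(-1*99) + 30522) = sqrt(19*(-99) + 30522) = sqrt(-1881 + 30522) = sqrt(28641)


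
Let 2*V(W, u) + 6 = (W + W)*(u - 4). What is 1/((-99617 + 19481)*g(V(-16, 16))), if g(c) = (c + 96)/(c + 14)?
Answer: -181/7933464 ≈ -2.2815e-5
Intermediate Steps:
V(W, u) = -3 + W*(-4 + u) (V(W, u) = -3 + ((W + W)*(u - 4))/2 = -3 + ((2*W)*(-4 + u))/2 = -3 + (2*W*(-4 + u))/2 = -3 + W*(-4 + u))
g(c) = (96 + c)/(14 + c)
1/((-99617 + 19481)*g(V(-16, 16))) = 1/((-99617 + 19481)*(((96 + (-3 - 4*(-16) - 16*16))/(14 + (-3 - 4*(-16) - 16*16))))) = 1/((-80136)*(((96 + (-3 + 64 - 256))/(14 + (-3 + 64 - 256))))) = -(14 - 195)/(96 - 195)/80136 = -1/(80136*(-99/(-181))) = -1/(80136*((-1/181*(-99)))) = -1/(80136*99/181) = -1/80136*181/99 = -181/7933464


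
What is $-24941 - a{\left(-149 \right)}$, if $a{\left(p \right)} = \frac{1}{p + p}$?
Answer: $- \frac{7432417}{298} \approx -24941.0$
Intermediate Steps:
$a{\left(p \right)} = \frac{1}{2 p}$
$-24941 - a{\left(-149 \right)} = -24941 - \frac{1}{2 \left(-149\right)} = -24941 - \frac{1}{2} \left(- \frac{1}{149}\right) = -24941 - - \frac{1}{298} = -24941 + \frac{1}{298} = - \frac{7432417}{298}$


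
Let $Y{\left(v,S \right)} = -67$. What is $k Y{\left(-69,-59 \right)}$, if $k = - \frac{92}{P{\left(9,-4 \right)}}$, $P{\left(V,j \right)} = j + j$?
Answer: $- \frac{1541}{2} \approx -770.5$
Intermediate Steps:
$P{\left(V,j \right)} = 2 j$
$k = \frac{23}{2}$ ($k = - \frac{92}{2 \left(-4\right)} = - \frac{92}{-8} = \left(-92\right) \left(- \frac{1}{8}\right) = \frac{23}{2} \approx 11.5$)
$k Y{\left(-69,-59 \right)} = \frac{23}{2} \left(-67\right) = - \frac{1541}{2}$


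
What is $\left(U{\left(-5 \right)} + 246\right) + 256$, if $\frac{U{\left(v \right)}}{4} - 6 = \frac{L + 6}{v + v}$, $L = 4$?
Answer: $522$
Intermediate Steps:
$U{\left(v \right)} = 24 + \frac{20}{v}$ ($U{\left(v \right)} = 24 + 4 \frac{4 + 6}{v + v} = 24 + 4 \frac{10}{2 v} = 24 + 4 \cdot 10 \frac{1}{2 v} = 24 + 4 \frac{5}{v} = 24 + \frac{20}{v}$)
$\left(U{\left(-5 \right)} + 246\right) + 256 = \left(\left(24 + \frac{20}{-5}\right) + 246\right) + 256 = \left(\left(24 + 20 \left(- \frac{1}{5}\right)\right) + 246\right) + 256 = \left(\left(24 - 4\right) + 246\right) + 256 = \left(20 + 246\right) + 256 = 266 + 256 = 522$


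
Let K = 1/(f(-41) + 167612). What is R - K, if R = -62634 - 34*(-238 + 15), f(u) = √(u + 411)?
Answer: -773309448205330/14046891087 + √370/28093782174 ≈ -55052.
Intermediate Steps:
f(u) = √(411 + u)
R = -55052 (R = -62634 - 34*(-223) = -62634 + 7582 = -55052)
K = 1/(167612 + √370) (K = 1/(√(411 - 41) + 167612) = 1/(√370 + 167612) = 1/(167612 + √370) ≈ 5.9655e-6)
R - K = -55052 - (83806/14046891087 - √370/28093782174) = -55052 + (-83806/14046891087 + √370/28093782174) = -773309448205330/14046891087 + √370/28093782174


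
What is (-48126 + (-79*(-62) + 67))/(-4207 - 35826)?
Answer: 43161/40033 ≈ 1.0781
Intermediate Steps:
(-48126 + (-79*(-62) + 67))/(-4207 - 35826) = (-48126 + (4898 + 67))/(-40033) = (-48126 + 4965)*(-1/40033) = -43161*(-1/40033) = 43161/40033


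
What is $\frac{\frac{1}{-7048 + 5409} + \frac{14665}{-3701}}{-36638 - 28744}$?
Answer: $\frac{4006606}{66100537283} \approx 6.0614 \cdot 10^{-5}$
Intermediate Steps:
$\frac{\frac{1}{-7048 + 5409} + \frac{14665}{-3701}}{-36638 - 28744} = \frac{\frac{1}{-1639} + 14665 \left(- \frac{1}{3701}\right)}{-65382} = \left(- \frac{1}{1639} - \frac{14665}{3701}\right) \left(- \frac{1}{65382}\right) = \left(- \frac{24039636}{6065939}\right) \left(- \frac{1}{65382}\right) = \frac{4006606}{66100537283}$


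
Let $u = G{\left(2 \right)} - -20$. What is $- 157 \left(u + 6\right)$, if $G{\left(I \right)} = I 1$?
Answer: $-4396$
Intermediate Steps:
$G{\left(I \right)} = I$
$u = 22$ ($u = 2 - -20 = 2 + 20 = 22$)
$- 157 \left(u + 6\right) = - 157 \left(22 + 6\right) = \left(-157\right) 28 = -4396$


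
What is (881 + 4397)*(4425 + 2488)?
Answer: 36486814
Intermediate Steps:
(881 + 4397)*(4425 + 2488) = 5278*6913 = 36486814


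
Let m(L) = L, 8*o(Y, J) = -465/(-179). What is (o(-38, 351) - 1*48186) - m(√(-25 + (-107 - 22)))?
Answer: -69001887/1432 - I*√154 ≈ -48186.0 - 12.41*I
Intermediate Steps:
o(Y, J) = 465/1432 (o(Y, J) = (-465/(-179))/8 = (-465*(-1/179))/8 = (⅛)*(465/179) = 465/1432)
(o(-38, 351) - 1*48186) - m(√(-25 + (-107 - 22))) = (465/1432 - 1*48186) - √(-25 + (-107 - 22)) = (465/1432 - 48186) - √(-25 - 129) = -69001887/1432 - √(-154) = -69001887/1432 - I*√154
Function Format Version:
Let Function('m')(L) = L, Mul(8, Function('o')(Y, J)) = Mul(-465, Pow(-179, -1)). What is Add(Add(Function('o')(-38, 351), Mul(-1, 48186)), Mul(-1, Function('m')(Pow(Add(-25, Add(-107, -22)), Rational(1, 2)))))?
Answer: Add(Rational(-69001887, 1432), Mul(-1, I, Pow(154, Rational(1, 2)))) ≈ Add(-48186., Mul(-12.410, I))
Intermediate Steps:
Function('o')(Y, J) = Rational(465, 1432) (Function('o')(Y, J) = Mul(Rational(1, 8), Mul(-465, Pow(-179, -1))) = Mul(Rational(1, 8), Mul(-465, Rational(-1, 179))) = Mul(Rational(1, 8), Rational(465, 179)) = Rational(465, 1432))
Add(Add(Function('o')(-38, 351), Mul(-1, 48186)), Mul(-1, Function('m')(Pow(Add(-25, Add(-107, -22)), Rational(1, 2))))) = Add(Add(Rational(465, 1432), Mul(-1, 48186)), Mul(-1, Pow(Add(-25, Add(-107, -22)), Rational(1, 2)))) = Add(Add(Rational(465, 1432), -48186), Mul(-1, Pow(Add(-25, -129), Rational(1, 2)))) = Add(Rational(-69001887, 1432), Mul(-1, Pow(-154, Rational(1, 2)))) = Add(Rational(-69001887, 1432), Mul(-1, Mul(I, Pow(154, Rational(1, 2))))) = Add(Rational(-69001887, 1432), Mul(-1, I, Pow(154, Rational(1, 2))))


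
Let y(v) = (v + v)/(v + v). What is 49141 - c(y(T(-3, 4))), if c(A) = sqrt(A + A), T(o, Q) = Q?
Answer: 49141 - sqrt(2) ≈ 49140.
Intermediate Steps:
y(v) = 1 (y(v) = (2*v)/((2*v)) = (2*v)*(1/(2*v)) = 1)
c(A) = sqrt(2)*sqrt(A) (c(A) = sqrt(2*A) = sqrt(2)*sqrt(A))
49141 - c(y(T(-3, 4))) = 49141 - sqrt(2)*sqrt(1) = 49141 - sqrt(2)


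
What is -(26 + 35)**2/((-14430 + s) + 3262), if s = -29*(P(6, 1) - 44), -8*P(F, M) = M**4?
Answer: 29768/79107 ≈ 0.37630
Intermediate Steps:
P(F, M) = -M**4/8
s = 10237/8 (s = -29*(-1/8*1**4 - 44) = -29*(-1/8*1 - 44) = -29*(-1/8 - 44) = -29*(-353/8) = 10237/8 ≈ 1279.6)
-(26 + 35)**2/((-14430 + s) + 3262) = -(26 + 35)**2/((-14430 + 10237/8) + 3262) = -61**2/(-105203/8 + 3262) = -3721/(-79107/8) = -3721*(-8)/79107 = -1*(-29768/79107) = 29768/79107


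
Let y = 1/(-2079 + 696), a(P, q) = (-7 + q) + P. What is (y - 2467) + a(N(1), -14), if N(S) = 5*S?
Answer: -3433990/1383 ≈ -2483.0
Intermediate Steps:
a(P, q) = -7 + P + q
y = -1/1383 (y = 1/(-1383) = -1/1383 ≈ -0.00072307)
(y - 2467) + a(N(1), -14) = (-1/1383 - 2467) + (-7 + 5*1 - 14) = -3411862/1383 + (-7 + 5 - 14) = -3411862/1383 - 16 = -3433990/1383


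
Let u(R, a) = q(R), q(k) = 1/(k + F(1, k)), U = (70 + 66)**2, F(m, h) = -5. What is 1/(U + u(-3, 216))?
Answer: 8/147967 ≈ 5.4066e-5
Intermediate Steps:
U = 18496 (U = 136**2 = 18496)
q(k) = 1/(-5 + k) (q(k) = 1/(k - 5) = 1/(-5 + k))
u(R, a) = 1/(-5 + R)
1/(U + u(-3, 216)) = 1/(18496 + 1/(-5 - 3)) = 1/(18496 + 1/(-8)) = 1/(18496 - 1/8) = 1/(147967/8) = 8/147967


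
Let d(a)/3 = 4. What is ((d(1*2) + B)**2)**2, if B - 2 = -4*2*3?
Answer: 10000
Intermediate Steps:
B = -22 (B = 2 - 4*2*3 = 2 - 8*3 = 2 - 24 = -22)
d(a) = 12 (d(a) = 3*4 = 12)
((d(1*2) + B)**2)**2 = ((12 - 22)**2)**2 = ((-10)**2)**2 = 100**2 = 10000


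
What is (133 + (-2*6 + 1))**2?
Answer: 14884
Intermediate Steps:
(133 + (-2*6 + 1))**2 = (133 + (-12 + 1))**2 = (133 - 11)**2 = 122**2 = 14884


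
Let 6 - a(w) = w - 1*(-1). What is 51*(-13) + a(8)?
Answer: -666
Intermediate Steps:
a(w) = 5 - w (a(w) = 6 - (w - 1*(-1)) = 6 - (w + 1) = 6 - (1 + w) = 6 + (-1 - w) = 5 - w)
51*(-13) + a(8) = 51*(-13) + (5 - 1*8) = -663 + (5 - 8) = -663 - 3 = -666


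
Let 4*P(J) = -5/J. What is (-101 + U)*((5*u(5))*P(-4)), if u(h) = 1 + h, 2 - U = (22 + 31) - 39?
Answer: -8475/8 ≈ -1059.4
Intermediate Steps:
P(J) = -5/(4*J) (P(J) = (-5/J)/4 = -5/(4*J))
U = -12 (U = 2 - ((22 + 31) - 39) = 2 - (53 - 39) = 2 - 1*14 = 2 - 14 = -12)
(-101 + U)*((5*u(5))*P(-4)) = (-101 - 12)*((5*(1 + 5))*(-5/4/(-4))) = -113*5*6*(-5/4*(-1/4)) = -3390*5/16 = -113*75/8 = -8475/8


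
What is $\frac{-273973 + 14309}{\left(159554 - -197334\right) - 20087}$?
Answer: $- \frac{259664}{336801} \approx -0.77097$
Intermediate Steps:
$\frac{-273973 + 14309}{\left(159554 - -197334\right) - 20087} = - \frac{259664}{\left(159554 + 197334\right) - 20087} = - \frac{259664}{356888 - 20087} = - \frac{259664}{336801}$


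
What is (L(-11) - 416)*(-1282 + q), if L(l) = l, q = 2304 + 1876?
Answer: -1237446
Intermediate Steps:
q = 4180
(L(-11) - 416)*(-1282 + q) = (-11 - 416)*(-1282 + 4180) = -427*2898 = -1237446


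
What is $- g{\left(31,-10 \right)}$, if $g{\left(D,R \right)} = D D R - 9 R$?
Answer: $9520$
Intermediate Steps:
$g{\left(D,R \right)} = - 9 R + R D^{2}$ ($g{\left(D,R \right)} = D^{2} R - 9 R = R D^{2} - 9 R = - 9 R + R D^{2}$)
$- g{\left(31,-10 \right)} = - \left(-10\right) \left(-9 + 31^{2}\right) = - \left(-10\right) \left(-9 + 961\right) = - \left(-10\right) 952 = \left(-1\right) \left(-9520\right) = 9520$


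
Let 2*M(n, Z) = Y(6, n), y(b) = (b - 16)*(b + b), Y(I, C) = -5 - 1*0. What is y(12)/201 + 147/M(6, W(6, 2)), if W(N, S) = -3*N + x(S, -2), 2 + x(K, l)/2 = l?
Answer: -19858/335 ≈ -59.278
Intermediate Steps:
x(K, l) = -4 + 2*l
Y(I, C) = -5 (Y(I, C) = -5 + 0 = -5)
y(b) = 2*b*(-16 + b) (y(b) = (-16 + b)*(2*b) = 2*b*(-16 + b))
W(N, S) = -8 - 3*N (W(N, S) = -3*N + (-4 + 2*(-2)) = -3*N + (-4 - 4) = -3*N - 8 = -8 - 3*N)
M(n, Z) = -5/2 (M(n, Z) = (1/2)*(-5) = -5/2)
y(12)/201 + 147/M(6, W(6, 2)) = (2*12*(-16 + 12))/201 + 147/(-5/2) = (2*12*(-4))*(1/201) + 147*(-2/5) = -96*1/201 - 294/5 = -32/67 - 294/5 = -19858/335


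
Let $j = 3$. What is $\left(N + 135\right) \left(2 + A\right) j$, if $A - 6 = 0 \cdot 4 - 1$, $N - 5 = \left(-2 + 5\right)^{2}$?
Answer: $3129$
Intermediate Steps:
$N = 14$ ($N = 5 + \left(-2 + 5\right)^{2} = 5 + 3^{2} = 5 + 9 = 14$)
$A = 5$ ($A = 6 + \left(0 \cdot 4 - 1\right) = 6 + \left(0 - 1\right) = 6 - 1 = 5$)
$\left(N + 135\right) \left(2 + A\right) j = \left(14 + 135\right) \left(2 + 5\right) 3 = 149 \cdot 7 \cdot 3 = 149 \cdot 21 = 3129$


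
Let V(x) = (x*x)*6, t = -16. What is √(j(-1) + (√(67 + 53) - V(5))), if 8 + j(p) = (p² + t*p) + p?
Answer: √(-142 + 2*√30) ≈ 11.448*I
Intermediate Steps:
j(p) = -8 + p² - 15*p (j(p) = -8 + ((p² - 16*p) + p) = -8 + (p² - 15*p) = -8 + p² - 15*p)
V(x) = 6*x² (V(x) = x²*6 = 6*x²)
√(j(-1) + (√(67 + 53) - V(5))) = √((-8 + (-1)² - 15*(-1)) + (√(67 + 53) - 6*5²)) = √((-8 + 1 + 15) + (√120 - 6*25)) = √(8 + (2*√30 - 1*150)) = √(8 + (2*√30 - 150)) = √(8 + (-150 + 2*√30)) = √(-142 + 2*√30)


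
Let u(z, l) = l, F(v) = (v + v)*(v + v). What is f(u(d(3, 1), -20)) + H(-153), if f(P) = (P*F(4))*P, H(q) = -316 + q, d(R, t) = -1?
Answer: 25131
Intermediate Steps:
F(v) = 4*v² (F(v) = (2*v)*(2*v) = 4*v²)
f(P) = 64*P² (f(P) = (P*(4*4²))*P = (P*(4*16))*P = (P*64)*P = (64*P)*P = 64*P²)
f(u(d(3, 1), -20)) + H(-153) = 64*(-20)² + (-316 - 153) = 64*400 - 469 = 25600 - 469 = 25131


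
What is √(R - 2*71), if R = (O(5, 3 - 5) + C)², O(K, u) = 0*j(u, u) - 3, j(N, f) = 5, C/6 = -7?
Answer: √1883 ≈ 43.394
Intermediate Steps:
C = -42 (C = 6*(-7) = -42)
O(K, u) = -3 (O(K, u) = 0*5 - 3 = 0 - 3 = -3)
R = 2025 (R = (-3 - 42)² = (-45)² = 2025)
√(R - 2*71) = √(2025 - 2*71) = √(2025 - 142) = √1883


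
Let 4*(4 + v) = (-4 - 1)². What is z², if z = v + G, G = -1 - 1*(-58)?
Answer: 56169/16 ≈ 3510.6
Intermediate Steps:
v = 9/4 (v = -4 + (-4 - 1)²/4 = -4 + (¼)*(-5)² = -4 + (¼)*25 = -4 + 25/4 = 9/4 ≈ 2.2500)
G = 57 (G = -1 + 58 = 57)
z = 237/4 (z = 9/4 + 57 = 237/4 ≈ 59.250)
z² = (237/4)² = 56169/16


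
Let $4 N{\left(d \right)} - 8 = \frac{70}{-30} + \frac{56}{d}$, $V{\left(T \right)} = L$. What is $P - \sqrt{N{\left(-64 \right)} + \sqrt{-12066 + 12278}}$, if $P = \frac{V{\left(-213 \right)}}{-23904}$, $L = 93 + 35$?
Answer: $- \frac{4}{747} - \frac{\sqrt{690 + 1152 \sqrt{53}}}{24} \approx -3.975$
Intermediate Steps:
$L = 128$
$V{\left(T \right)} = 128$
$N{\left(d \right)} = \frac{17}{12} + \frac{14}{d}$ ($N{\left(d \right)} = 2 + \frac{\frac{70}{-30} + \frac{56}{d}}{4} = 2 + \frac{70 \left(- \frac{1}{30}\right) + \frac{56}{d}}{4} = 2 + \frac{- \frac{7}{3} + \frac{56}{d}}{4} = 2 - \left(\frac{7}{12} - \frac{14}{d}\right) = \frac{17}{12} + \frac{14}{d}$)
$P = - \frac{4}{747}$ ($P = \frac{128}{-23904} = 128 \left(- \frac{1}{23904}\right) = - \frac{4}{747} \approx -0.0053548$)
$P - \sqrt{N{\left(-64 \right)} + \sqrt{-12066 + 12278}} = - \frac{4}{747} - \sqrt{\left(\frac{17}{12} + \frac{14}{-64}\right) + \sqrt{-12066 + 12278}} = - \frac{4}{747} - \sqrt{\left(\frac{17}{12} + 14 \left(- \frac{1}{64}\right)\right) + \sqrt{212}} = - \frac{4}{747} - \sqrt{\left(\frac{17}{12} - \frac{7}{32}\right) + 2 \sqrt{53}} = - \frac{4}{747} - \sqrt{\frac{115}{96} + 2 \sqrt{53}}$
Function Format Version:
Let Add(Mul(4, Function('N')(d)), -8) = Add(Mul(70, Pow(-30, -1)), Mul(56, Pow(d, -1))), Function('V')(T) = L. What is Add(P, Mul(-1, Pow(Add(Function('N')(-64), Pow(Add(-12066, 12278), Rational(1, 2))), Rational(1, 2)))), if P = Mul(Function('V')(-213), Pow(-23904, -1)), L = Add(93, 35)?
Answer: Add(Rational(-4, 747), Mul(Rational(-1, 24), Pow(Add(690, Mul(1152, Pow(53, Rational(1, 2)))), Rational(1, 2)))) ≈ -3.9750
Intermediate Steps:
L = 128
Function('V')(T) = 128
Function('N')(d) = Add(Rational(17, 12), Mul(14, Pow(d, -1))) (Function('N')(d) = Add(2, Mul(Rational(1, 4), Add(Mul(70, Pow(-30, -1)), Mul(56, Pow(d, -1))))) = Add(2, Mul(Rational(1, 4), Add(Mul(70, Rational(-1, 30)), Mul(56, Pow(d, -1))))) = Add(2, Mul(Rational(1, 4), Add(Rational(-7, 3), Mul(56, Pow(d, -1))))) = Add(2, Add(Rational(-7, 12), Mul(14, Pow(d, -1)))) = Add(Rational(17, 12), Mul(14, Pow(d, -1))))
P = Rational(-4, 747) (P = Mul(128, Pow(-23904, -1)) = Mul(128, Rational(-1, 23904)) = Rational(-4, 747) ≈ -0.0053548)
Add(P, Mul(-1, Pow(Add(Function('N')(-64), Pow(Add(-12066, 12278), Rational(1, 2))), Rational(1, 2)))) = Add(Rational(-4, 747), Mul(-1, Pow(Add(Add(Rational(17, 12), Mul(14, Pow(-64, -1))), Pow(Add(-12066, 12278), Rational(1, 2))), Rational(1, 2)))) = Add(Rational(-4, 747), Mul(-1, Pow(Add(Add(Rational(17, 12), Mul(14, Rational(-1, 64))), Pow(212, Rational(1, 2))), Rational(1, 2)))) = Add(Rational(-4, 747), Mul(-1, Pow(Add(Add(Rational(17, 12), Rational(-7, 32)), Mul(2, Pow(53, Rational(1, 2)))), Rational(1, 2)))) = Add(Rational(-4, 747), Mul(-1, Pow(Add(Rational(115, 96), Mul(2, Pow(53, Rational(1, 2)))), Rational(1, 2))))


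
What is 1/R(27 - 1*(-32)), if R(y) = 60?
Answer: 1/60 ≈ 0.016667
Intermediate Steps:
1/R(27 - 1*(-32)) = 1/60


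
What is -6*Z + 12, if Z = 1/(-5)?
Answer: 66/5 ≈ 13.200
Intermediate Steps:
Z = -⅕ ≈ -0.20000
-6*Z + 12 = -6*(-⅕) + 12 = 6/5 + 12 = 66/5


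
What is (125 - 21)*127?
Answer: 13208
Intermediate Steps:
(125 - 21)*127 = 104*127 = 13208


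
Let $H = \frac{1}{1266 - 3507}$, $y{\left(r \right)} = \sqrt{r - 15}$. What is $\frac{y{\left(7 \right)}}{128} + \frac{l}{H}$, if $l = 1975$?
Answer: $-4425975 + \frac{i \sqrt{2}}{64} \approx -4.426 \cdot 10^{6} + 0.022097 i$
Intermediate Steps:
$y{\left(r \right)} = \sqrt{-15 + r}$
$H = - \frac{1}{2241}$ ($H = \frac{1}{-2241} = - \frac{1}{2241} \approx -0.00044623$)
$\frac{y{\left(7 \right)}}{128} + \frac{l}{H} = \frac{\sqrt{-15 + 7}}{128} + \frac{1975}{- \frac{1}{2241}} = \sqrt{-8} \cdot \frac{1}{128} + 1975 \left(-2241\right) = 2 i \sqrt{2} \cdot \frac{1}{128} - 4425975 = \frac{i \sqrt{2}}{64} - 4425975 = -4425975 + \frac{i \sqrt{2}}{64}$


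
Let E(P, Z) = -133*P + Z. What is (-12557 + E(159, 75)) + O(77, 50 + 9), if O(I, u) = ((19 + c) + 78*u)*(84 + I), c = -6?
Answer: 709386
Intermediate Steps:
E(P, Z) = Z - 133*P
O(I, u) = (13 + 78*u)*(84 + I) (O(I, u) = ((19 - 6) + 78*u)*(84 + I) = (13 + 78*u)*(84 + I))
(-12557 + E(159, 75)) + O(77, 50 + 9) = (-12557 + (75 - 133*159)) + (1092 + 13*77 + 6552*(50 + 9) + 78*77*(50 + 9)) = (-12557 + (75 - 21147)) + (1092 + 1001 + 6552*59 + 78*77*59) = (-12557 - 21072) + (1092 + 1001 + 386568 + 354354) = -33629 + 743015 = 709386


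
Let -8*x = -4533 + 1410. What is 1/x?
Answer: 8/3123 ≈ 0.0025616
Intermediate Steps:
x = 3123/8 (x = -(-4533 + 1410)/8 = -⅛*(-3123) = 3123/8 ≈ 390.38)
1/x = 1/(3123/8) = 8/3123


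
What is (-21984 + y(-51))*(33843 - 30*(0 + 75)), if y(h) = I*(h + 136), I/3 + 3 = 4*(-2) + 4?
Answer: -750934017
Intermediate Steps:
I = -21 (I = -9 + 3*(4*(-2) + 4) = -9 + 3*(-8 + 4) = -9 + 3*(-4) = -9 - 12 = -21)
y(h) = -2856 - 21*h (y(h) = -21*(h + 136) = -21*(136 + h) = -2856 - 21*h)
(-21984 + y(-51))*(33843 - 30*(0 + 75)) = (-21984 + (-2856 - 21*(-51)))*(33843 - 30*(0 + 75)) = (-21984 + (-2856 + 1071))*(33843 - 30*75) = (-21984 - 1785)*(33843 - 2250) = -23769*31593 = -750934017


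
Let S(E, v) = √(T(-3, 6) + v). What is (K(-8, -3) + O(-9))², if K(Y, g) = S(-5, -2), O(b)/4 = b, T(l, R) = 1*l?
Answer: (36 - I*√5)² ≈ 1291.0 - 161.0*I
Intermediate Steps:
T(l, R) = l
O(b) = 4*b
S(E, v) = √(-3 + v)
K(Y, g) = I*√5 (K(Y, g) = √(-3 - 2) = √(-5) = I*√5)
(K(-8, -3) + O(-9))² = (I*√5 + 4*(-9))² = (I*√5 - 36)² = (-36 + I*√5)²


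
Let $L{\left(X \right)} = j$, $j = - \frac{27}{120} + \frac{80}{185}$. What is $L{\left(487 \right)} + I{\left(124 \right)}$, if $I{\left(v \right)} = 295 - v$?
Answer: $\frac{253387}{1480} \approx 171.21$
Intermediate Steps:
$j = \frac{307}{1480}$ ($j = \left(-27\right) \frac{1}{120} + 80 \cdot \frac{1}{185} = - \frac{9}{40} + \frac{16}{37} = \frac{307}{1480} \approx 0.20743$)
$L{\left(X \right)} = \frac{307}{1480}$
$L{\left(487 \right)} + I{\left(124 \right)} = \frac{307}{1480} + \left(295 - 124\right) = \frac{307}{1480} + 171 = \frac{253387}{1480}$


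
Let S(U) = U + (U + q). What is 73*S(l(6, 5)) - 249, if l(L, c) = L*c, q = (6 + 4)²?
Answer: 11431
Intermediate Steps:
q = 100 (q = 10² = 100)
S(U) = 100 + 2*U (S(U) = U + (U + 100) = U + (100 + U) = 100 + 2*U)
73*S(l(6, 5)) - 249 = 73*(100 + 2*(6*5)) - 249 = 73*(100 + 2*30) - 249 = 73*(100 + 60) - 249 = 73*160 - 249 = 11680 - 249 = 11431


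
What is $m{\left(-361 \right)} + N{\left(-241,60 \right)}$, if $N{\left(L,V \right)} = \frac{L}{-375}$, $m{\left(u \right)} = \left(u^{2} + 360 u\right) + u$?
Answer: $\frac{241}{375} \approx 0.64267$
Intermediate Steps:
$m{\left(u \right)} = u^{2} + 361 u$
$N{\left(L,V \right)} = - \frac{L}{375}$ ($N{\left(L,V \right)} = L \left(- \frac{1}{375}\right) = - \frac{L}{375}$)
$m{\left(-361 \right)} + N{\left(-241,60 \right)} = - 361 \left(361 - 361\right) - - \frac{241}{375} = \left(-361\right) 0 + \frac{241}{375} = 0 + \frac{241}{375} = \frac{241}{375}$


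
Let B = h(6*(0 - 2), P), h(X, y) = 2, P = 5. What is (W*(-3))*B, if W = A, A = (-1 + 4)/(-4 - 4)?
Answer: 9/4 ≈ 2.2500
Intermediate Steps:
A = -3/8 (A = 3/(-8) = 3*(-1/8) = -3/8 ≈ -0.37500)
W = -3/8 ≈ -0.37500
B = 2
(W*(-3))*B = -3/8*(-3)*2 = (9/8)*2 = 9/4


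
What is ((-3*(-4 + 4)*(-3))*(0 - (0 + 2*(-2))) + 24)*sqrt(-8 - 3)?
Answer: 24*I*sqrt(11) ≈ 79.599*I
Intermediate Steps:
((-3*(-4 + 4)*(-3))*(0 - (0 + 2*(-2))) + 24)*sqrt(-8 - 3) = ((-3*0*(-3))*(0 - (0 - 4)) + 24)*sqrt(-11) = ((0*(-3))*(0 - 1*(-4)) + 24)*(I*sqrt(11)) = (0*(0 + 4) + 24)*(I*sqrt(11)) = (0*4 + 24)*(I*sqrt(11)) = (0 + 24)*(I*sqrt(11)) = 24*(I*sqrt(11)) = 24*I*sqrt(11)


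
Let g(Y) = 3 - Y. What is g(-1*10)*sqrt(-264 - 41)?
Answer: 13*I*sqrt(305) ≈ 227.04*I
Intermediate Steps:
g(-1*10)*sqrt(-264 - 41) = (3 - (-1)*10)*sqrt(-264 - 41) = (3 - 1*(-10))*sqrt(-305) = (3 + 10)*(I*sqrt(305)) = 13*(I*sqrt(305)) = 13*I*sqrt(305)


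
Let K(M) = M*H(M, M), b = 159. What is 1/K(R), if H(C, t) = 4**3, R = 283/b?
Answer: 159/18112 ≈ 0.0087787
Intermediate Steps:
R = 283/159 ≈ 1.7799
H(C, t) = 64
K(M) = 64*M (K(M) = M*64 = 64*M)
1/K(R) = 1/(64*(283/159)) = 1/(18112/159) = 159/18112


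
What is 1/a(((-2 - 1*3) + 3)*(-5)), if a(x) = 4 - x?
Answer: -⅙ ≈ -0.16667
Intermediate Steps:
1/a(((-2 - 1*3) + 3)*(-5)) = 1/(4 - ((-2 - 1*3) + 3)*(-5)) = 1/(4 - ((-2 - 3) + 3)*(-5)) = 1/(4 - (-5 + 3)*(-5)) = 1/(4 - (-2)*(-5)) = 1/(4 - 1*10) = 1/(4 - 10) = 1/(-6) = -⅙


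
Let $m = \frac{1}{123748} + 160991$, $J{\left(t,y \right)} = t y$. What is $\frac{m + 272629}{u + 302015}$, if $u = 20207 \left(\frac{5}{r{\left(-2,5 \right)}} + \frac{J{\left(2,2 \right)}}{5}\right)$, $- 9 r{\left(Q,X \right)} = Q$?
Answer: $\frac{268298038805}{478185845994} \approx 0.56108$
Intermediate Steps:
$r{\left(Q,X \right)} = - \frac{Q}{9}$
$m = \frac{19922314269}{123748}$ ($m = \frac{1}{123748} + 160991 = \frac{19922314269}{123748} \approx 1.6099 \cdot 10^{5}$)
$u = \frac{4708231}{10}$ ($u = 20207 \left(\frac{5}{\left(- \frac{1}{9}\right) \left(-2\right)} + \frac{2 \cdot 2}{5}\right) = 20207 \left(\frac{5}{\frac{2}{9}} + 4 \cdot \frac{1}{5}\right) = 20207 \left(5 \cdot \frac{9}{2} + \frac{4}{5}\right) = 20207 \left(\frac{45}{2} + \frac{4}{5}\right) = 20207 \cdot \frac{233}{10} = \frac{4708231}{10} \approx 4.7082 \cdot 10^{5}$)
$\frac{m + 272629}{u + 302015} = \frac{\frac{19922314269}{123748} + 272629}{\frac{4708231}{10} + 302015} = \frac{53659607761}{123748 \cdot \frac{7728381}{10}} = \frac{53659607761}{123748} \cdot \frac{10}{7728381} = \frac{268298038805}{478185845994}$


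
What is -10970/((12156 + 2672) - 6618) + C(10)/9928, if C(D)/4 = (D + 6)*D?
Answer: -1295697/1018861 ≈ -1.2717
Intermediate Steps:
C(D) = 4*D*(6 + D) (C(D) = 4*((D + 6)*D) = 4*((6 + D)*D) = 4*(D*(6 + D)) = 4*D*(6 + D))
-10970/((12156 + 2672) - 6618) + C(10)/9928 = -10970/((12156 + 2672) - 6618) + (4*10*(6 + 10))/9928 = -10970/(14828 - 6618) + (4*10*16)*(1/9928) = -10970/8210 + 640*(1/9928) = -10970*1/8210 + 80/1241 = -1097/821 + 80/1241 = -1295697/1018861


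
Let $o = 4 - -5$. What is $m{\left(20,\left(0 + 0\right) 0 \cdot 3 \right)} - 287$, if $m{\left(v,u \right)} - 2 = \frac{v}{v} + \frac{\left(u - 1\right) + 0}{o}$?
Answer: $- \frac{2557}{9} \approx -284.11$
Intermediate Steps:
$o = 9$ ($o = 4 + 5 = 9$)
$m{\left(v,u \right)} = \frac{26}{9} + \frac{u}{9}$ ($m{\left(v,u \right)} = 2 + \left(\frac{v}{v} + \frac{\left(u - 1\right) + 0}{9}\right) = 2 + \left(1 + \left(\left(-1 + u\right) + 0\right) \frac{1}{9}\right) = 2 + \left(1 + \left(-1 + u\right) \frac{1}{9}\right) = 2 + \left(1 + \left(- \frac{1}{9} + \frac{u}{9}\right)\right) = 2 + \left(\frac{8}{9} + \frac{u}{9}\right) = \frac{26}{9} + \frac{u}{9}$)
$m{\left(20,\left(0 + 0\right) 0 \cdot 3 \right)} - 287 = \left(\frac{26}{9} + \frac{\left(0 + 0\right) 0 \cdot 3}{9}\right) - 287 = \left(\frac{26}{9} + \frac{0 \cdot 0}{9}\right) - 287 = \left(\frac{26}{9} + \frac{1}{9} \cdot 0\right) - 287 = \left(\frac{26}{9} + 0\right) - 287 = \frac{26}{9} - 287 = - \frac{2557}{9}$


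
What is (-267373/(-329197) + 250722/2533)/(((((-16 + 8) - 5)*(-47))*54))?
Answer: 83214186043/27512244896994 ≈ 0.0030246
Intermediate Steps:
(-267373/(-329197) + 250722/2533)/(((((-16 + 8) - 5)*(-47))*54)) = (-267373*(-1/329197) + 250722*(1/2533))/((((-8 - 5)*(-47))*54)) = (267373/329197 + 250722/2533)/((-13*(-47)*54)) = 83214186043/(833856001*((611*54))) = (83214186043/833856001)/32994 = (83214186043/833856001)*(1/32994) = 83214186043/27512244896994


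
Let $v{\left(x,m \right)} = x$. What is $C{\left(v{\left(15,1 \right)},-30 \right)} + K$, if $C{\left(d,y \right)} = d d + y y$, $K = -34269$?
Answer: $-33144$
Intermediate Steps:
$C{\left(d,y \right)} = d^{2} + y^{2}$
$C{\left(v{\left(15,1 \right)},-30 \right)} + K = \left(15^{2} + \left(-30\right)^{2}\right) - 34269 = \left(225 + 900\right) - 34269 = 1125 - 34269 = -33144$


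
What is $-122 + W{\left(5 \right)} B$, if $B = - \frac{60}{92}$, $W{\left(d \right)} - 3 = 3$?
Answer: $- \frac{2896}{23} \approx -125.91$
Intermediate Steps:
$W{\left(d \right)} = 6$ ($W{\left(d \right)} = 3 + 3 = 6$)
$B = - \frac{15}{23}$ ($B = \left(-60\right) \frac{1}{92} = - \frac{15}{23} \approx -0.65217$)
$-122 + W{\left(5 \right)} B = -122 + 6 \left(- \frac{15}{23}\right) = -122 - \frac{90}{23} = - \frac{2896}{23}$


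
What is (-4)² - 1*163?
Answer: -147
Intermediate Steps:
(-4)² - 1*163 = 16 - 163 = -147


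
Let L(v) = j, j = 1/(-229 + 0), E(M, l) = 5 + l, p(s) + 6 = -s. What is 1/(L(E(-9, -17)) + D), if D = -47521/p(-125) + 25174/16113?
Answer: -10709643/4260062090 ≈ -0.0025140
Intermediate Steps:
p(s) = -6 - s
D = -18602687/46767 (D = -47521/(-6 - 1*(-125)) + 25174/16113 = -47521/(-6 + 125) + 25174*(1/16113) = -47521/119 + 614/393 = -18602687/46767 ≈ -397.77)
j = -1/229 (j = 1/(-229) = -1/229 ≈ -0.0043668)
L(v) = -1/229
1/(L(E(-9, -17)) + D) = 1/(-1/229 - 18602687/46767) = 1/(-4260062090/10709643) = -10709643/4260062090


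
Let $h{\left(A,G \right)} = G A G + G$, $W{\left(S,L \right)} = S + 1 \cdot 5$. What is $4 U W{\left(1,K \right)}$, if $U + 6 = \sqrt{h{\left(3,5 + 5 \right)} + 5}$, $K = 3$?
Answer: $-144 + 72 \sqrt{35} \approx 281.96$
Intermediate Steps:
$W{\left(S,L \right)} = 5 + S$ ($W{\left(S,L \right)} = S + 5 = 5 + S$)
$h{\left(A,G \right)} = G + A G^{2}$ ($h{\left(A,G \right)} = A G G + G = A G^{2} + G = G + A G^{2}$)
$U = -6 + 3 \sqrt{35}$ ($U = -6 + \sqrt{\left(5 + 5\right) \left(1 + 3 \left(5 + 5\right)\right) + 5} = -6 + \sqrt{10 \left(1 + 3 \cdot 10\right) + 5} = -6 + \sqrt{10 \left(1 + 30\right) + 5} = -6 + \sqrt{10 \cdot 31 + 5} = -6 + \sqrt{310 + 5} = -6 + \sqrt{315} = -6 + 3 \sqrt{35} \approx 11.748$)
$4 U W{\left(1,K \right)} = 4 \left(-6 + 3 \sqrt{35}\right) \left(5 + 1\right) = \left(-24 + 12 \sqrt{35}\right) 6 = -144 + 72 \sqrt{35}$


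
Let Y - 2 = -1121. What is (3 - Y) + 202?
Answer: 1324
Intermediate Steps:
Y = -1119 (Y = 2 - 1121 = -1119)
(3 - Y) + 202 = (3 - 1*(-1119)) + 202 = (3 + 1119) + 202 = 1122 + 202 = 1324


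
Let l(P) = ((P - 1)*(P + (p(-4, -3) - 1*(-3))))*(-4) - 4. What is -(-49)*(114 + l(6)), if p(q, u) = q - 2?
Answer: 2450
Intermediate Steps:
p(q, u) = -2 + q
l(P) = -4 - 4*(-1 + P)*(-3 + P) (l(P) = ((P - 1)*(P + ((-2 - 4) - 1*(-3))))*(-4) - 4 = ((-1 + P)*(P + (-6 + 3)))*(-4) - 4 = ((-1 + P)*(P - 3))*(-4) - 4 = ((-1 + P)*(-3 + P))*(-4) - 4 = -4*(-1 + P)*(-3 + P) - 4 = -4 - 4*(-1 + P)*(-3 + P))
-(-49)*(114 + l(6)) = -(-49)*(114 + (-16 - 4*6² + 16*6)) = -(-49)*(114 + (-16 - 4*36 + 96)) = -(-49)*(114 + (-16 - 144 + 96)) = -(-49)*(114 - 64) = -(-49)*50 = -1*(-2450) = 2450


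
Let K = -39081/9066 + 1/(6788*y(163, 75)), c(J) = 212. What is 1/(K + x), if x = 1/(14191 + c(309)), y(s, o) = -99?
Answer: -4874984043732/21014366712029 ≈ -0.23198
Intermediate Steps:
K = -4377151673/1015410132 (K = -39081/9066 + 1/(6788*(-99)) = -39081*1/9066 + (1/6788)*(-1/99) = -13027/3022 - 1/672012 = -4377151673/1015410132 ≈ -4.3107)
x = 1/14403 (x = 1/(14191 + 212) = 1/14403 ≈ 6.9430e-5)
1/(K + x) = 1/(-4377151673/1015410132 + 1/14403) = 1/(-21014366712029/4874984043732) = -4874984043732/21014366712029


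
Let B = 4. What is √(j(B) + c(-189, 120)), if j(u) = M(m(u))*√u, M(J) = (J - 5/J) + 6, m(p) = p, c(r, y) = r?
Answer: 7*I*√14/2 ≈ 13.096*I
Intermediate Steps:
M(J) = 6 + J - 5/J
j(u) = √u*(6 + u - 5/u) (j(u) = (6 + u - 5/u)*√u = √u*(6 + u - 5/u))
√(j(B) + c(-189, 120)) = √((-5 + 4*(6 + 4))/√4 - 189) = √((-5 + 4*10)/2 - 189) = √((-5 + 40)/2 - 189) = √((½)*35 - 189) = √(35/2 - 189) = √(-343/2) = 7*I*√14/2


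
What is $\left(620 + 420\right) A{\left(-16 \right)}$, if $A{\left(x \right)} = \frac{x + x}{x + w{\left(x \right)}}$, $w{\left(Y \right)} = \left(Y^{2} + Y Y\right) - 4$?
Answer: $- \frac{8320}{123} \approx -67.642$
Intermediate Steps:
$w{\left(Y \right)} = -4 + 2 Y^{2}$ ($w{\left(Y \right)} = \left(Y^{2} + Y^{2}\right) - 4 = 2 Y^{2} - 4 = -4 + 2 Y^{2}$)
$A{\left(x \right)} = \frac{2 x}{-4 + x + 2 x^{2}}$ ($A{\left(x \right)} = \frac{x + x}{x + \left(-4 + 2 x^{2}\right)} = \frac{2 x}{-4 + x + 2 x^{2}}$)
$\left(620 + 420\right) A{\left(-16 \right)} = \left(620 + 420\right) 2 \left(-16\right) \frac{1}{-4 - 16 + 2 \left(-16\right)^{2}} = 1040 \cdot 2 \left(-16\right) \frac{1}{-4 - 16 + 2 \cdot 256} = 1040 \cdot 2 \left(-16\right) \frac{1}{-4 - 16 + 512} = 1040 \cdot 2 \left(-16\right) \frac{1}{492} = 1040 \left(- \frac{8}{123}\right) = - \frac{8320}{123}$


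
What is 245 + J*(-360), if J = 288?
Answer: -103435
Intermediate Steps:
245 + J*(-360) = 245 + 288*(-360) = 245 - 103680 = -103435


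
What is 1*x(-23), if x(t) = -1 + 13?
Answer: 12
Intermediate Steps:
x(t) = 12
1*x(-23) = 1*12 = 12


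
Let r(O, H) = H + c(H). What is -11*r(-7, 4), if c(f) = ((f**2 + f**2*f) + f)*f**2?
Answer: -14828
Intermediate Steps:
c(f) = f**2*(f + f**2 + f**3) (c(f) = ((f**2 + f**3) + f)*f**2 = (f + f**2 + f**3)*f**2 = f**2*(f + f**2 + f**3))
r(O, H) = H + H**3*(1 + H + H**2)
-11*r(-7, 4) = -11*(4 + 4**3 + 4**4 + 4**5) = -11*(4 + 64 + 256 + 1024) = -11*1348 = -14828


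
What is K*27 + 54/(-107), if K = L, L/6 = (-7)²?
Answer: 849312/107 ≈ 7937.5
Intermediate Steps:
L = 294 (L = 6*(-7)² = 6*49 = 294)
K = 294
K*27 + 54/(-107) = 294*27 + 54/(-107) = 7938 + 54*(-1/107) = 7938 - 54/107 = 849312/107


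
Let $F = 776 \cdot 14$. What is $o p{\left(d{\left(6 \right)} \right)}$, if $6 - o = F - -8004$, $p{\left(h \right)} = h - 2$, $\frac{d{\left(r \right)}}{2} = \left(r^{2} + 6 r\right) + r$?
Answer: $-2904748$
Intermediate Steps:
$F = 10864$
$d{\left(r \right)} = 2 r^{2} + 14 r$ ($d{\left(r \right)} = 2 \left(\left(r^{2} + 6 r\right) + r\right) = 2 \left(r^{2} + 7 r\right) = 2 r^{2} + 14 r$)
$p{\left(h \right)} = -2 + h$
$o = -18862$ ($o = 6 - \left(10864 - -8004\right) = 6 - \left(10864 + 8004\right) = 6 - 18868 = -18862$)
$o p{\left(d{\left(6 \right)} \right)} = - 18862 \left(-2 + 2 \cdot 6 \left(7 + 6\right)\right) = - 18862 \left(-2 + 2 \cdot 6 \cdot 13\right) = - 18862 \left(-2 + 156\right) = \left(-18862\right) 154 = -2904748$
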